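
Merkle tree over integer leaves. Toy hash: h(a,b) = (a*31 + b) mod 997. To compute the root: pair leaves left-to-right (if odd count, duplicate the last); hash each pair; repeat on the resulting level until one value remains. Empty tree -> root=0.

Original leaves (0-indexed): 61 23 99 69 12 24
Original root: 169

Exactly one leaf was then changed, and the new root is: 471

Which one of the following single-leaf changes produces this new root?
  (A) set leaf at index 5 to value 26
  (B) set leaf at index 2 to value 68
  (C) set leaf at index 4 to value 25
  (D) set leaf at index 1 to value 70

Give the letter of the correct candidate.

Answer: D

Derivation:
Original leaves: [61, 23, 99, 69, 12, 24]
Target new root: 471
Try each candidate change and compute the resulting root:
Candidate A: set leaf[5] = 26 -> leaves = [61, 23, 99, 69, 12, 26]
  L0: [61, 23, 99, 69, 12, 26]
  L1: h(61,23)=(61*31+23)%997=917 h(99,69)=(99*31+69)%997=147 h(12,26)=(12*31+26)%997=398 -> [917, 147, 398]
  L2: h(917,147)=(917*31+147)%997=658 h(398,398)=(398*31+398)%997=772 -> [658, 772]
  L3: h(658,772)=(658*31+772)%997=233 -> [233]
  root = 233 != target 471
Candidate B: set leaf[2] = 68 -> leaves = [61, 23, 68, 69, 12, 24]
  L0: [61, 23, 68, 69, 12, 24]
  L1: h(61,23)=(61*31+23)%997=917 h(68,69)=(68*31+69)%997=183 h(12,24)=(12*31+24)%997=396 -> [917, 183, 396]
  L2: h(917,183)=(917*31+183)%997=694 h(396,396)=(396*31+396)%997=708 -> [694, 708]
  L3: h(694,708)=(694*31+708)%997=288 -> [288]
  root = 288 != target 471
Candidate C: set leaf[4] = 25 -> leaves = [61, 23, 99, 69, 25, 24]
  L0: [61, 23, 99, 69, 25, 24]
  L1: h(61,23)=(61*31+23)%997=917 h(99,69)=(99*31+69)%997=147 h(25,24)=(25*31+24)%997=799 -> [917, 147, 799]
  L2: h(917,147)=(917*31+147)%997=658 h(799,799)=(799*31+799)%997=643 -> [658, 643]
  L3: h(658,643)=(658*31+643)%997=104 -> [104]
  root = 104 != target 471
Candidate D: set leaf[1] = 70 -> leaves = [61, 70, 99, 69, 12, 24]
  L0: [61, 70, 99, 69, 12, 24]
  L1: h(61,70)=(61*31+70)%997=964 h(99,69)=(99*31+69)%997=147 h(12,24)=(12*31+24)%997=396 -> [964, 147, 396]
  L2: h(964,147)=(964*31+147)%997=121 h(396,396)=(396*31+396)%997=708 -> [121, 708]
  L3: h(121,708)=(121*31+708)%997=471 -> [471]
  root = 471 == target 471  ** MATCH **
Candidate D produces the target root.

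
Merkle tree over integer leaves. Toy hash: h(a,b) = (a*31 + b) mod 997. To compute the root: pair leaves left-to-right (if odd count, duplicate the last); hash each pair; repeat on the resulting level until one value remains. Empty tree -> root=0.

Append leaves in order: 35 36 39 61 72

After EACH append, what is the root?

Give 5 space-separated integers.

After append 35 (leaves=[35]):
  L0: [35]
  root=35
After append 36 (leaves=[35, 36]):
  L0: [35, 36]
  L1: h(35,36)=(35*31+36)%997=124 -> [124]
  root=124
After append 39 (leaves=[35, 36, 39]):
  L0: [35, 36, 39]
  L1: h(35,36)=(35*31+36)%997=124 h(39,39)=(39*31+39)%997=251 -> [124, 251]
  L2: h(124,251)=(124*31+251)%997=107 -> [107]
  root=107
After append 61 (leaves=[35, 36, 39, 61]):
  L0: [35, 36, 39, 61]
  L1: h(35,36)=(35*31+36)%997=124 h(39,61)=(39*31+61)%997=273 -> [124, 273]
  L2: h(124,273)=(124*31+273)%997=129 -> [129]
  root=129
After append 72 (leaves=[35, 36, 39, 61, 72]):
  L0: [35, 36, 39, 61, 72]
  L1: h(35,36)=(35*31+36)%997=124 h(39,61)=(39*31+61)%997=273 h(72,72)=(72*31+72)%997=310 -> [124, 273, 310]
  L2: h(124,273)=(124*31+273)%997=129 h(310,310)=(310*31+310)%997=947 -> [129, 947]
  L3: h(129,947)=(129*31+947)%997=958 -> [958]
  root=958

Answer: 35 124 107 129 958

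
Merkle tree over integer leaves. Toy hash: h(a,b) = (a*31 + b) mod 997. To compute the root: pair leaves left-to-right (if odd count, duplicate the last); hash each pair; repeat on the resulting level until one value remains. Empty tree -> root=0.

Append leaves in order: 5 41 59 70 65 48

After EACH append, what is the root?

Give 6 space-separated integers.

Answer: 5 196 985 996 727 183

Derivation:
After append 5 (leaves=[5]):
  L0: [5]
  root=5
After append 41 (leaves=[5, 41]):
  L0: [5, 41]
  L1: h(5,41)=(5*31+41)%997=196 -> [196]
  root=196
After append 59 (leaves=[5, 41, 59]):
  L0: [5, 41, 59]
  L1: h(5,41)=(5*31+41)%997=196 h(59,59)=(59*31+59)%997=891 -> [196, 891]
  L2: h(196,891)=(196*31+891)%997=985 -> [985]
  root=985
After append 70 (leaves=[5, 41, 59, 70]):
  L0: [5, 41, 59, 70]
  L1: h(5,41)=(5*31+41)%997=196 h(59,70)=(59*31+70)%997=902 -> [196, 902]
  L2: h(196,902)=(196*31+902)%997=996 -> [996]
  root=996
After append 65 (leaves=[5, 41, 59, 70, 65]):
  L0: [5, 41, 59, 70, 65]
  L1: h(5,41)=(5*31+41)%997=196 h(59,70)=(59*31+70)%997=902 h(65,65)=(65*31+65)%997=86 -> [196, 902, 86]
  L2: h(196,902)=(196*31+902)%997=996 h(86,86)=(86*31+86)%997=758 -> [996, 758]
  L3: h(996,758)=(996*31+758)%997=727 -> [727]
  root=727
After append 48 (leaves=[5, 41, 59, 70, 65, 48]):
  L0: [5, 41, 59, 70, 65, 48]
  L1: h(5,41)=(5*31+41)%997=196 h(59,70)=(59*31+70)%997=902 h(65,48)=(65*31+48)%997=69 -> [196, 902, 69]
  L2: h(196,902)=(196*31+902)%997=996 h(69,69)=(69*31+69)%997=214 -> [996, 214]
  L3: h(996,214)=(996*31+214)%997=183 -> [183]
  root=183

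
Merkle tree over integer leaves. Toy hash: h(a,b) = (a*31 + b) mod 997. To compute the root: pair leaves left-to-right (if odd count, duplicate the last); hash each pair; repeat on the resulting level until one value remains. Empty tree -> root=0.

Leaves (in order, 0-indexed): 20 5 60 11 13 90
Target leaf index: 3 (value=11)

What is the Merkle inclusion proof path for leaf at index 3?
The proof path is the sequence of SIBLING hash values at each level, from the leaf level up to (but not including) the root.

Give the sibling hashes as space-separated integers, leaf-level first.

Answer: 60 625 821

Derivation:
L0 (leaves): [20, 5, 60, 11, 13, 90], target index=3
L1: h(20,5)=(20*31+5)%997=625 [pair 0] h(60,11)=(60*31+11)%997=874 [pair 1] h(13,90)=(13*31+90)%997=493 [pair 2] -> [625, 874, 493]
  Sibling for proof at L0: 60
L2: h(625,874)=(625*31+874)%997=309 [pair 0] h(493,493)=(493*31+493)%997=821 [pair 1] -> [309, 821]
  Sibling for proof at L1: 625
L3: h(309,821)=(309*31+821)%997=430 [pair 0] -> [430]
  Sibling for proof at L2: 821
Root: 430
Proof path (sibling hashes from leaf to root): [60, 625, 821]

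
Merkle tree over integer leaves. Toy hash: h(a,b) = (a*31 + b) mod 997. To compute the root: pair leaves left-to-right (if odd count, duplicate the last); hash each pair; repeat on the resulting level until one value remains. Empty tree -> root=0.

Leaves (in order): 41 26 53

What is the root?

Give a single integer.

Answer: 29

Derivation:
L0: [41, 26, 53]
L1: h(41,26)=(41*31+26)%997=300 h(53,53)=(53*31+53)%997=699 -> [300, 699]
L2: h(300,699)=(300*31+699)%997=29 -> [29]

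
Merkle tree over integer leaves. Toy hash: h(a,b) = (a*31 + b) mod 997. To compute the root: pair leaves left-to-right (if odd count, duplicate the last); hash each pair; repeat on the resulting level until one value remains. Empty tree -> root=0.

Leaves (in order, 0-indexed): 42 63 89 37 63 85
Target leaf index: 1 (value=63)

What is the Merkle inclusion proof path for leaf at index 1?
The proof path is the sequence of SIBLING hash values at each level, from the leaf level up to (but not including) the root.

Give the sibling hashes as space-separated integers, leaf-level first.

Answer: 42 802 411

Derivation:
L0 (leaves): [42, 63, 89, 37, 63, 85], target index=1
L1: h(42,63)=(42*31+63)%997=368 [pair 0] h(89,37)=(89*31+37)%997=802 [pair 1] h(63,85)=(63*31+85)%997=44 [pair 2] -> [368, 802, 44]
  Sibling for proof at L0: 42
L2: h(368,802)=(368*31+802)%997=246 [pair 0] h(44,44)=(44*31+44)%997=411 [pair 1] -> [246, 411]
  Sibling for proof at L1: 802
L3: h(246,411)=(246*31+411)%997=61 [pair 0] -> [61]
  Sibling for proof at L2: 411
Root: 61
Proof path (sibling hashes from leaf to root): [42, 802, 411]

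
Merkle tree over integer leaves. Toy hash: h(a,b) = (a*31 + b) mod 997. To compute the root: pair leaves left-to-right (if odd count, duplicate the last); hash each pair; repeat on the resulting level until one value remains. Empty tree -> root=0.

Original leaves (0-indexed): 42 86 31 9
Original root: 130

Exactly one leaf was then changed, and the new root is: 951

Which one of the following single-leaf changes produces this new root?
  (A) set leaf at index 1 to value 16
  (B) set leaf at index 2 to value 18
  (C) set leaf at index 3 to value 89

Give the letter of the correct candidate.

Answer: A

Derivation:
Original leaves: [42, 86, 31, 9]
Target new root: 951
Try each candidate change and compute the resulting root:
Candidate A: set leaf[1] = 16 -> leaves = [42, 16, 31, 9]
  L0: [42, 16, 31, 9]
  L1: h(42,16)=(42*31+16)%997=321 h(31,9)=(31*31+9)%997=970 -> [321, 970]
  L2: h(321,970)=(321*31+970)%997=951 -> [951]
  root = 951 == target 951  ** MATCH **
Candidate B: set leaf[2] = 18 -> leaves = [42, 86, 18, 9]
  L0: [42, 86, 18, 9]
  L1: h(42,86)=(42*31+86)%997=391 h(18,9)=(18*31+9)%997=567 -> [391, 567]
  L2: h(391,567)=(391*31+567)%997=724 -> [724]
  root = 724 != target 951
Candidate C: set leaf[3] = 89 -> leaves = [42, 86, 31, 89]
  L0: [42, 86, 31, 89]
  L1: h(42,86)=(42*31+86)%997=391 h(31,89)=(31*31+89)%997=53 -> [391, 53]
  L2: h(391,53)=(391*31+53)%997=210 -> [210]
  root = 210 != target 951
Candidate A produces the target root.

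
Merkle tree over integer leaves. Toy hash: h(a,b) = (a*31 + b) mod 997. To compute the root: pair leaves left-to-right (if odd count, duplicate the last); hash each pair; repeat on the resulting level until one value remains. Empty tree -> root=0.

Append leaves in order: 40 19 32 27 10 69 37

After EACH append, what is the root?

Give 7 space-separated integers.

Answer: 40 262 173 168 493 387 195

Derivation:
After append 40 (leaves=[40]):
  L0: [40]
  root=40
After append 19 (leaves=[40, 19]):
  L0: [40, 19]
  L1: h(40,19)=(40*31+19)%997=262 -> [262]
  root=262
After append 32 (leaves=[40, 19, 32]):
  L0: [40, 19, 32]
  L1: h(40,19)=(40*31+19)%997=262 h(32,32)=(32*31+32)%997=27 -> [262, 27]
  L2: h(262,27)=(262*31+27)%997=173 -> [173]
  root=173
After append 27 (leaves=[40, 19, 32, 27]):
  L0: [40, 19, 32, 27]
  L1: h(40,19)=(40*31+19)%997=262 h(32,27)=(32*31+27)%997=22 -> [262, 22]
  L2: h(262,22)=(262*31+22)%997=168 -> [168]
  root=168
After append 10 (leaves=[40, 19, 32, 27, 10]):
  L0: [40, 19, 32, 27, 10]
  L1: h(40,19)=(40*31+19)%997=262 h(32,27)=(32*31+27)%997=22 h(10,10)=(10*31+10)%997=320 -> [262, 22, 320]
  L2: h(262,22)=(262*31+22)%997=168 h(320,320)=(320*31+320)%997=270 -> [168, 270]
  L3: h(168,270)=(168*31+270)%997=493 -> [493]
  root=493
After append 69 (leaves=[40, 19, 32, 27, 10, 69]):
  L0: [40, 19, 32, 27, 10, 69]
  L1: h(40,19)=(40*31+19)%997=262 h(32,27)=(32*31+27)%997=22 h(10,69)=(10*31+69)%997=379 -> [262, 22, 379]
  L2: h(262,22)=(262*31+22)%997=168 h(379,379)=(379*31+379)%997=164 -> [168, 164]
  L3: h(168,164)=(168*31+164)%997=387 -> [387]
  root=387
After append 37 (leaves=[40, 19, 32, 27, 10, 69, 37]):
  L0: [40, 19, 32, 27, 10, 69, 37]
  L1: h(40,19)=(40*31+19)%997=262 h(32,27)=(32*31+27)%997=22 h(10,69)=(10*31+69)%997=379 h(37,37)=(37*31+37)%997=187 -> [262, 22, 379, 187]
  L2: h(262,22)=(262*31+22)%997=168 h(379,187)=(379*31+187)%997=969 -> [168, 969]
  L3: h(168,969)=(168*31+969)%997=195 -> [195]
  root=195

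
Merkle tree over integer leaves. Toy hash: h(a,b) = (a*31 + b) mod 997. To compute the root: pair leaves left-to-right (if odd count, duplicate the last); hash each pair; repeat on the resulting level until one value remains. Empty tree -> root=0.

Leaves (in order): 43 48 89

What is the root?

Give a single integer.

Answer: 794

Derivation:
L0: [43, 48, 89]
L1: h(43,48)=(43*31+48)%997=384 h(89,89)=(89*31+89)%997=854 -> [384, 854]
L2: h(384,854)=(384*31+854)%997=794 -> [794]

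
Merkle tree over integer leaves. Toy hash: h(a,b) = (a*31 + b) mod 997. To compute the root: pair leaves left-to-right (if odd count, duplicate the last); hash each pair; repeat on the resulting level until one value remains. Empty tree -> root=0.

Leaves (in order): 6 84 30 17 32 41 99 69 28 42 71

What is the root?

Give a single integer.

L0: [6, 84, 30, 17, 32, 41, 99, 69, 28, 42, 71]
L1: h(6,84)=(6*31+84)%997=270 h(30,17)=(30*31+17)%997=947 h(32,41)=(32*31+41)%997=36 h(99,69)=(99*31+69)%997=147 h(28,42)=(28*31+42)%997=910 h(71,71)=(71*31+71)%997=278 -> [270, 947, 36, 147, 910, 278]
L2: h(270,947)=(270*31+947)%997=344 h(36,147)=(36*31+147)%997=266 h(910,278)=(910*31+278)%997=572 -> [344, 266, 572]
L3: h(344,266)=(344*31+266)%997=960 h(572,572)=(572*31+572)%997=358 -> [960, 358]
L4: h(960,358)=(960*31+358)%997=208 -> [208]

Answer: 208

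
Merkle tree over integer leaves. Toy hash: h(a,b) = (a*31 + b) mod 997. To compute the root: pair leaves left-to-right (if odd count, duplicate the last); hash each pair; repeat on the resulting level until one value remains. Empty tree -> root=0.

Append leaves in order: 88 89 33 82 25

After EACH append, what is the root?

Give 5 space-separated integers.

Answer: 88 823 647 696 317

Derivation:
After append 88 (leaves=[88]):
  L0: [88]
  root=88
After append 89 (leaves=[88, 89]):
  L0: [88, 89]
  L1: h(88,89)=(88*31+89)%997=823 -> [823]
  root=823
After append 33 (leaves=[88, 89, 33]):
  L0: [88, 89, 33]
  L1: h(88,89)=(88*31+89)%997=823 h(33,33)=(33*31+33)%997=59 -> [823, 59]
  L2: h(823,59)=(823*31+59)%997=647 -> [647]
  root=647
After append 82 (leaves=[88, 89, 33, 82]):
  L0: [88, 89, 33, 82]
  L1: h(88,89)=(88*31+89)%997=823 h(33,82)=(33*31+82)%997=108 -> [823, 108]
  L2: h(823,108)=(823*31+108)%997=696 -> [696]
  root=696
After append 25 (leaves=[88, 89, 33, 82, 25]):
  L0: [88, 89, 33, 82, 25]
  L1: h(88,89)=(88*31+89)%997=823 h(33,82)=(33*31+82)%997=108 h(25,25)=(25*31+25)%997=800 -> [823, 108, 800]
  L2: h(823,108)=(823*31+108)%997=696 h(800,800)=(800*31+800)%997=675 -> [696, 675]
  L3: h(696,675)=(696*31+675)%997=317 -> [317]
  root=317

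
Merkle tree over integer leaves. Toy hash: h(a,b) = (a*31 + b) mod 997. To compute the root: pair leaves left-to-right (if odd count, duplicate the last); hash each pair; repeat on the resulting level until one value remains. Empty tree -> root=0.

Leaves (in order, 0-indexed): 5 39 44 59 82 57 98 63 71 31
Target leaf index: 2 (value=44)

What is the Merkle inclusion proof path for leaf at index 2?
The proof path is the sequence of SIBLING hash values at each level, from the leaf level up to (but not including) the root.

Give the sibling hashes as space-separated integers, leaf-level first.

L0 (leaves): [5, 39, 44, 59, 82, 57, 98, 63, 71, 31], target index=2
L1: h(5,39)=(5*31+39)%997=194 [pair 0] h(44,59)=(44*31+59)%997=426 [pair 1] h(82,57)=(82*31+57)%997=605 [pair 2] h(98,63)=(98*31+63)%997=110 [pair 3] h(71,31)=(71*31+31)%997=238 [pair 4] -> [194, 426, 605, 110, 238]
  Sibling for proof at L0: 59
L2: h(194,426)=(194*31+426)%997=458 [pair 0] h(605,110)=(605*31+110)%997=919 [pair 1] h(238,238)=(238*31+238)%997=637 [pair 2] -> [458, 919, 637]
  Sibling for proof at L1: 194
L3: h(458,919)=(458*31+919)%997=162 [pair 0] h(637,637)=(637*31+637)%997=444 [pair 1] -> [162, 444]
  Sibling for proof at L2: 919
L4: h(162,444)=(162*31+444)%997=481 [pair 0] -> [481]
  Sibling for proof at L3: 444
Root: 481
Proof path (sibling hashes from leaf to root): [59, 194, 919, 444]

Answer: 59 194 919 444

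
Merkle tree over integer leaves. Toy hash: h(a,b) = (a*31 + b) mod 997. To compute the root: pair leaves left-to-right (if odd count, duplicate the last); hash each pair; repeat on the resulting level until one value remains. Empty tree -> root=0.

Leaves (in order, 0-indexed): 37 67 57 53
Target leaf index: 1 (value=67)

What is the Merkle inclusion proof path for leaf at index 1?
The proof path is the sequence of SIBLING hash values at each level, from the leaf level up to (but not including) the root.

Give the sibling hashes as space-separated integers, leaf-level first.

Answer: 37 823

Derivation:
L0 (leaves): [37, 67, 57, 53], target index=1
L1: h(37,67)=(37*31+67)%997=217 [pair 0] h(57,53)=(57*31+53)%997=823 [pair 1] -> [217, 823]
  Sibling for proof at L0: 37
L2: h(217,823)=(217*31+823)%997=571 [pair 0] -> [571]
  Sibling for proof at L1: 823
Root: 571
Proof path (sibling hashes from leaf to root): [37, 823]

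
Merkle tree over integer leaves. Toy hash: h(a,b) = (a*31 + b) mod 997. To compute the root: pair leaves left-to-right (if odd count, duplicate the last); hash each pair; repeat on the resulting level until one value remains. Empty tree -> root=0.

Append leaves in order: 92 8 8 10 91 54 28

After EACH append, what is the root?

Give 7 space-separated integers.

After append 92 (leaves=[92]):
  L0: [92]
  root=92
After append 8 (leaves=[92, 8]):
  L0: [92, 8]
  L1: h(92,8)=(92*31+8)%997=866 -> [866]
  root=866
After append 8 (leaves=[92, 8, 8]):
  L0: [92, 8, 8]
  L1: h(92,8)=(92*31+8)%997=866 h(8,8)=(8*31+8)%997=256 -> [866, 256]
  L2: h(866,256)=(866*31+256)%997=183 -> [183]
  root=183
After append 10 (leaves=[92, 8, 8, 10]):
  L0: [92, 8, 8, 10]
  L1: h(92,8)=(92*31+8)%997=866 h(8,10)=(8*31+10)%997=258 -> [866, 258]
  L2: h(866,258)=(866*31+258)%997=185 -> [185]
  root=185
After append 91 (leaves=[92, 8, 8, 10, 91]):
  L0: [92, 8, 8, 10, 91]
  L1: h(92,8)=(92*31+8)%997=866 h(8,10)=(8*31+10)%997=258 h(91,91)=(91*31+91)%997=918 -> [866, 258, 918]
  L2: h(866,258)=(866*31+258)%997=185 h(918,918)=(918*31+918)%997=463 -> [185, 463]
  L3: h(185,463)=(185*31+463)%997=216 -> [216]
  root=216
After append 54 (leaves=[92, 8, 8, 10, 91, 54]):
  L0: [92, 8, 8, 10, 91, 54]
  L1: h(92,8)=(92*31+8)%997=866 h(8,10)=(8*31+10)%997=258 h(91,54)=(91*31+54)%997=881 -> [866, 258, 881]
  L2: h(866,258)=(866*31+258)%997=185 h(881,881)=(881*31+881)%997=276 -> [185, 276]
  L3: h(185,276)=(185*31+276)%997=29 -> [29]
  root=29
After append 28 (leaves=[92, 8, 8, 10, 91, 54, 28]):
  L0: [92, 8, 8, 10, 91, 54, 28]
  L1: h(92,8)=(92*31+8)%997=866 h(8,10)=(8*31+10)%997=258 h(91,54)=(91*31+54)%997=881 h(28,28)=(28*31+28)%997=896 -> [866, 258, 881, 896]
  L2: h(866,258)=(866*31+258)%997=185 h(881,896)=(881*31+896)%997=291 -> [185, 291]
  L3: h(185,291)=(185*31+291)%997=44 -> [44]
  root=44

Answer: 92 866 183 185 216 29 44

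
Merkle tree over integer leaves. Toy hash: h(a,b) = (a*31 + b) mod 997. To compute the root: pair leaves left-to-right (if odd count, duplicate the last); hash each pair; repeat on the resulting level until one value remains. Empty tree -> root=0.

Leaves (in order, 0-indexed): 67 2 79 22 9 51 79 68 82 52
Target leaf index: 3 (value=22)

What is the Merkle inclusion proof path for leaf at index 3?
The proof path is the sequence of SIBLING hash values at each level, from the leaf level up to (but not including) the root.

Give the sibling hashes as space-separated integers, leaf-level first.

Answer: 79 85 783 248

Derivation:
L0 (leaves): [67, 2, 79, 22, 9, 51, 79, 68, 82, 52], target index=3
L1: h(67,2)=(67*31+2)%997=85 [pair 0] h(79,22)=(79*31+22)%997=477 [pair 1] h(9,51)=(9*31+51)%997=330 [pair 2] h(79,68)=(79*31+68)%997=523 [pair 3] h(82,52)=(82*31+52)%997=600 [pair 4] -> [85, 477, 330, 523, 600]
  Sibling for proof at L0: 79
L2: h(85,477)=(85*31+477)%997=121 [pair 0] h(330,523)=(330*31+523)%997=783 [pair 1] h(600,600)=(600*31+600)%997=257 [pair 2] -> [121, 783, 257]
  Sibling for proof at L1: 85
L3: h(121,783)=(121*31+783)%997=546 [pair 0] h(257,257)=(257*31+257)%997=248 [pair 1] -> [546, 248]
  Sibling for proof at L2: 783
L4: h(546,248)=(546*31+248)%997=225 [pair 0] -> [225]
  Sibling for proof at L3: 248
Root: 225
Proof path (sibling hashes from leaf to root): [79, 85, 783, 248]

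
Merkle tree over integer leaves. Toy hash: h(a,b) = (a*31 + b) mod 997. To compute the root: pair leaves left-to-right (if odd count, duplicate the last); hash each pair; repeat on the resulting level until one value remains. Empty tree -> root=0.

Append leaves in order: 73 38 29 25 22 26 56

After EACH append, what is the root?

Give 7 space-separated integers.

Answer: 73 307 475 471 240 368 455

Derivation:
After append 73 (leaves=[73]):
  L0: [73]
  root=73
After append 38 (leaves=[73, 38]):
  L0: [73, 38]
  L1: h(73,38)=(73*31+38)%997=307 -> [307]
  root=307
After append 29 (leaves=[73, 38, 29]):
  L0: [73, 38, 29]
  L1: h(73,38)=(73*31+38)%997=307 h(29,29)=(29*31+29)%997=928 -> [307, 928]
  L2: h(307,928)=(307*31+928)%997=475 -> [475]
  root=475
After append 25 (leaves=[73, 38, 29, 25]):
  L0: [73, 38, 29, 25]
  L1: h(73,38)=(73*31+38)%997=307 h(29,25)=(29*31+25)%997=924 -> [307, 924]
  L2: h(307,924)=(307*31+924)%997=471 -> [471]
  root=471
After append 22 (leaves=[73, 38, 29, 25, 22]):
  L0: [73, 38, 29, 25, 22]
  L1: h(73,38)=(73*31+38)%997=307 h(29,25)=(29*31+25)%997=924 h(22,22)=(22*31+22)%997=704 -> [307, 924, 704]
  L2: h(307,924)=(307*31+924)%997=471 h(704,704)=(704*31+704)%997=594 -> [471, 594]
  L3: h(471,594)=(471*31+594)%997=240 -> [240]
  root=240
After append 26 (leaves=[73, 38, 29, 25, 22, 26]):
  L0: [73, 38, 29, 25, 22, 26]
  L1: h(73,38)=(73*31+38)%997=307 h(29,25)=(29*31+25)%997=924 h(22,26)=(22*31+26)%997=708 -> [307, 924, 708]
  L2: h(307,924)=(307*31+924)%997=471 h(708,708)=(708*31+708)%997=722 -> [471, 722]
  L3: h(471,722)=(471*31+722)%997=368 -> [368]
  root=368
After append 56 (leaves=[73, 38, 29, 25, 22, 26, 56]):
  L0: [73, 38, 29, 25, 22, 26, 56]
  L1: h(73,38)=(73*31+38)%997=307 h(29,25)=(29*31+25)%997=924 h(22,26)=(22*31+26)%997=708 h(56,56)=(56*31+56)%997=795 -> [307, 924, 708, 795]
  L2: h(307,924)=(307*31+924)%997=471 h(708,795)=(708*31+795)%997=809 -> [471, 809]
  L3: h(471,809)=(471*31+809)%997=455 -> [455]
  root=455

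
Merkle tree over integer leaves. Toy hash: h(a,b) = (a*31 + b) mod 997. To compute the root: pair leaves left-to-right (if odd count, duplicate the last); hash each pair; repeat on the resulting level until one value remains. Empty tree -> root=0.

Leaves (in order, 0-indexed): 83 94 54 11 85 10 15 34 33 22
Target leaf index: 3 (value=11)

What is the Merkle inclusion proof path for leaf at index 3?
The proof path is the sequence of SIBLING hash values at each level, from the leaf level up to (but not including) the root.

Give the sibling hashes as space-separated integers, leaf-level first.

Answer: 54 673 740 299

Derivation:
L0 (leaves): [83, 94, 54, 11, 85, 10, 15, 34, 33, 22], target index=3
L1: h(83,94)=(83*31+94)%997=673 [pair 0] h(54,11)=(54*31+11)%997=688 [pair 1] h(85,10)=(85*31+10)%997=651 [pair 2] h(15,34)=(15*31+34)%997=499 [pair 3] h(33,22)=(33*31+22)%997=48 [pair 4] -> [673, 688, 651, 499, 48]
  Sibling for proof at L0: 54
L2: h(673,688)=(673*31+688)%997=614 [pair 0] h(651,499)=(651*31+499)%997=740 [pair 1] h(48,48)=(48*31+48)%997=539 [pair 2] -> [614, 740, 539]
  Sibling for proof at L1: 673
L3: h(614,740)=(614*31+740)%997=831 [pair 0] h(539,539)=(539*31+539)%997=299 [pair 1] -> [831, 299]
  Sibling for proof at L2: 740
L4: h(831,299)=(831*31+299)%997=138 [pair 0] -> [138]
  Sibling for proof at L3: 299
Root: 138
Proof path (sibling hashes from leaf to root): [54, 673, 740, 299]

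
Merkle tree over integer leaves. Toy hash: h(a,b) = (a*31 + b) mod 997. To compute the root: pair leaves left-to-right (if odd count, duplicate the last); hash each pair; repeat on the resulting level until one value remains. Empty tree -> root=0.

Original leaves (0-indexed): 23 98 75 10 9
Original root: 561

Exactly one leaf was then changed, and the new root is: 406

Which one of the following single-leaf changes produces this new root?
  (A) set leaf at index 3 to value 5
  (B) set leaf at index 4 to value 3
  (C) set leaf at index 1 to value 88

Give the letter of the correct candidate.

Original leaves: [23, 98, 75, 10, 9]
Target new root: 406
Try each candidate change and compute the resulting root:
Candidate A: set leaf[3] = 5 -> leaves = [23, 98, 75, 5, 9]
  L0: [23, 98, 75, 5, 9]
  L1: h(23,98)=(23*31+98)%997=811 h(75,5)=(75*31+5)%997=336 h(9,9)=(9*31+9)%997=288 -> [811, 336, 288]
  L2: h(811,336)=(811*31+336)%997=552 h(288,288)=(288*31+288)%997=243 -> [552, 243]
  L3: h(552,243)=(552*31+243)%997=406 -> [406]
  root = 406 == target 406  ** MATCH **
Candidate B: set leaf[4] = 3 -> leaves = [23, 98, 75, 10, 3]
  L0: [23, 98, 75, 10, 3]
  L1: h(23,98)=(23*31+98)%997=811 h(75,10)=(75*31+10)%997=341 h(3,3)=(3*31+3)%997=96 -> [811, 341, 96]
  L2: h(811,341)=(811*31+341)%997=557 h(96,96)=(96*31+96)%997=81 -> [557, 81]
  L3: h(557,81)=(557*31+81)%997=399 -> [399]
  root = 399 != target 406
Candidate C: set leaf[1] = 88 -> leaves = [23, 88, 75, 10, 9]
  L0: [23, 88, 75, 10, 9]
  L1: h(23,88)=(23*31+88)%997=801 h(75,10)=(75*31+10)%997=341 h(9,9)=(9*31+9)%997=288 -> [801, 341, 288]
  L2: h(801,341)=(801*31+341)%997=247 h(288,288)=(288*31+288)%997=243 -> [247, 243]
  L3: h(247,243)=(247*31+243)%997=921 -> [921]
  root = 921 != target 406
Candidate A produces the target root.

Answer: A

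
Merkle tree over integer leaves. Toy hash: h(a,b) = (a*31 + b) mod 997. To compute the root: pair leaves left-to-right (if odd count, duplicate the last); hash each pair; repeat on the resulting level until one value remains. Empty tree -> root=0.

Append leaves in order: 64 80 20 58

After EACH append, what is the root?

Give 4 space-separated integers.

Answer: 64 70 816 854

Derivation:
After append 64 (leaves=[64]):
  L0: [64]
  root=64
After append 80 (leaves=[64, 80]):
  L0: [64, 80]
  L1: h(64,80)=(64*31+80)%997=70 -> [70]
  root=70
After append 20 (leaves=[64, 80, 20]):
  L0: [64, 80, 20]
  L1: h(64,80)=(64*31+80)%997=70 h(20,20)=(20*31+20)%997=640 -> [70, 640]
  L2: h(70,640)=(70*31+640)%997=816 -> [816]
  root=816
After append 58 (leaves=[64, 80, 20, 58]):
  L0: [64, 80, 20, 58]
  L1: h(64,80)=(64*31+80)%997=70 h(20,58)=(20*31+58)%997=678 -> [70, 678]
  L2: h(70,678)=(70*31+678)%997=854 -> [854]
  root=854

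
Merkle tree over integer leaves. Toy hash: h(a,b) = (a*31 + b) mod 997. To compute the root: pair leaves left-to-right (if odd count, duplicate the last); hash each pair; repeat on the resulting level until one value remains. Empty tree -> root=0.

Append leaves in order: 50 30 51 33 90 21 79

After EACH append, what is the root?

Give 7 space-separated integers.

Answer: 50 583 762 744 569 355 72

Derivation:
After append 50 (leaves=[50]):
  L0: [50]
  root=50
After append 30 (leaves=[50, 30]):
  L0: [50, 30]
  L1: h(50,30)=(50*31+30)%997=583 -> [583]
  root=583
After append 51 (leaves=[50, 30, 51]):
  L0: [50, 30, 51]
  L1: h(50,30)=(50*31+30)%997=583 h(51,51)=(51*31+51)%997=635 -> [583, 635]
  L2: h(583,635)=(583*31+635)%997=762 -> [762]
  root=762
After append 33 (leaves=[50, 30, 51, 33]):
  L0: [50, 30, 51, 33]
  L1: h(50,30)=(50*31+30)%997=583 h(51,33)=(51*31+33)%997=617 -> [583, 617]
  L2: h(583,617)=(583*31+617)%997=744 -> [744]
  root=744
After append 90 (leaves=[50, 30, 51, 33, 90]):
  L0: [50, 30, 51, 33, 90]
  L1: h(50,30)=(50*31+30)%997=583 h(51,33)=(51*31+33)%997=617 h(90,90)=(90*31+90)%997=886 -> [583, 617, 886]
  L2: h(583,617)=(583*31+617)%997=744 h(886,886)=(886*31+886)%997=436 -> [744, 436]
  L3: h(744,436)=(744*31+436)%997=569 -> [569]
  root=569
After append 21 (leaves=[50, 30, 51, 33, 90, 21]):
  L0: [50, 30, 51, 33, 90, 21]
  L1: h(50,30)=(50*31+30)%997=583 h(51,33)=(51*31+33)%997=617 h(90,21)=(90*31+21)%997=817 -> [583, 617, 817]
  L2: h(583,617)=(583*31+617)%997=744 h(817,817)=(817*31+817)%997=222 -> [744, 222]
  L3: h(744,222)=(744*31+222)%997=355 -> [355]
  root=355
After append 79 (leaves=[50, 30, 51, 33, 90, 21, 79]):
  L0: [50, 30, 51, 33, 90, 21, 79]
  L1: h(50,30)=(50*31+30)%997=583 h(51,33)=(51*31+33)%997=617 h(90,21)=(90*31+21)%997=817 h(79,79)=(79*31+79)%997=534 -> [583, 617, 817, 534]
  L2: h(583,617)=(583*31+617)%997=744 h(817,534)=(817*31+534)%997=936 -> [744, 936]
  L3: h(744,936)=(744*31+936)%997=72 -> [72]
  root=72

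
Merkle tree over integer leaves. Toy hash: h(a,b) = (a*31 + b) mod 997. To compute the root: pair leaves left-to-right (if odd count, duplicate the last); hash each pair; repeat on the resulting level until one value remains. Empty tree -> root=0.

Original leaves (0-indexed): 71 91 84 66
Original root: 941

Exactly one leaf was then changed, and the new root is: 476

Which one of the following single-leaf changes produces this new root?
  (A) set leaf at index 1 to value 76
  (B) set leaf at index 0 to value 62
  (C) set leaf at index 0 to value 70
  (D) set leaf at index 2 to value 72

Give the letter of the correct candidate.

Answer: A

Derivation:
Original leaves: [71, 91, 84, 66]
Target new root: 476
Try each candidate change and compute the resulting root:
Candidate A: set leaf[1] = 76 -> leaves = [71, 76, 84, 66]
  L0: [71, 76, 84, 66]
  L1: h(71,76)=(71*31+76)%997=283 h(84,66)=(84*31+66)%997=676 -> [283, 676]
  L2: h(283,676)=(283*31+676)%997=476 -> [476]
  root = 476 == target 476  ** MATCH **
Candidate B: set leaf[0] = 62 -> leaves = [62, 91, 84, 66]
  L0: [62, 91, 84, 66]
  L1: h(62,91)=(62*31+91)%997=19 h(84,66)=(84*31+66)%997=676 -> [19, 676]
  L2: h(19,676)=(19*31+676)%997=268 -> [268]
  root = 268 != target 476
Candidate C: set leaf[0] = 70 -> leaves = [70, 91, 84, 66]
  L0: [70, 91, 84, 66]
  L1: h(70,91)=(70*31+91)%997=267 h(84,66)=(84*31+66)%997=676 -> [267, 676]
  L2: h(267,676)=(267*31+676)%997=977 -> [977]
  root = 977 != target 476
Candidate D: set leaf[2] = 72 -> leaves = [71, 91, 72, 66]
  L0: [71, 91, 72, 66]
  L1: h(71,91)=(71*31+91)%997=298 h(72,66)=(72*31+66)%997=304 -> [298, 304]
  L2: h(298,304)=(298*31+304)%997=569 -> [569]
  root = 569 != target 476
Candidate A produces the target root.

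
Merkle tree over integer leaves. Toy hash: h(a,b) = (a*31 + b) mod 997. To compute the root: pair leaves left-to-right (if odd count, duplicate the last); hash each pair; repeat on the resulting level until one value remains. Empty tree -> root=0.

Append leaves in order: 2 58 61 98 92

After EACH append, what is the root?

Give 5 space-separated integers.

Answer: 2 120 687 724 3

Derivation:
After append 2 (leaves=[2]):
  L0: [2]
  root=2
After append 58 (leaves=[2, 58]):
  L0: [2, 58]
  L1: h(2,58)=(2*31+58)%997=120 -> [120]
  root=120
After append 61 (leaves=[2, 58, 61]):
  L0: [2, 58, 61]
  L1: h(2,58)=(2*31+58)%997=120 h(61,61)=(61*31+61)%997=955 -> [120, 955]
  L2: h(120,955)=(120*31+955)%997=687 -> [687]
  root=687
After append 98 (leaves=[2, 58, 61, 98]):
  L0: [2, 58, 61, 98]
  L1: h(2,58)=(2*31+58)%997=120 h(61,98)=(61*31+98)%997=992 -> [120, 992]
  L2: h(120,992)=(120*31+992)%997=724 -> [724]
  root=724
After append 92 (leaves=[2, 58, 61, 98, 92]):
  L0: [2, 58, 61, 98, 92]
  L1: h(2,58)=(2*31+58)%997=120 h(61,98)=(61*31+98)%997=992 h(92,92)=(92*31+92)%997=950 -> [120, 992, 950]
  L2: h(120,992)=(120*31+992)%997=724 h(950,950)=(950*31+950)%997=490 -> [724, 490]
  L3: h(724,490)=(724*31+490)%997=3 -> [3]
  root=3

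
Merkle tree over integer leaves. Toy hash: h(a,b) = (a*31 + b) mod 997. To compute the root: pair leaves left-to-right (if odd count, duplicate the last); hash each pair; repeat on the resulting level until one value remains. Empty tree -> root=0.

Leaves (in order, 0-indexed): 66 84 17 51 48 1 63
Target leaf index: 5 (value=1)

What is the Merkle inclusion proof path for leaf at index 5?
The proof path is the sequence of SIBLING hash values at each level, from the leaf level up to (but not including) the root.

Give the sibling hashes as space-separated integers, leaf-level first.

Answer: 48 22 806

Derivation:
L0 (leaves): [66, 84, 17, 51, 48, 1, 63], target index=5
L1: h(66,84)=(66*31+84)%997=136 [pair 0] h(17,51)=(17*31+51)%997=578 [pair 1] h(48,1)=(48*31+1)%997=492 [pair 2] h(63,63)=(63*31+63)%997=22 [pair 3] -> [136, 578, 492, 22]
  Sibling for proof at L0: 48
L2: h(136,578)=(136*31+578)%997=806 [pair 0] h(492,22)=(492*31+22)%997=319 [pair 1] -> [806, 319]
  Sibling for proof at L1: 22
L3: h(806,319)=(806*31+319)%997=380 [pair 0] -> [380]
  Sibling for proof at L2: 806
Root: 380
Proof path (sibling hashes from leaf to root): [48, 22, 806]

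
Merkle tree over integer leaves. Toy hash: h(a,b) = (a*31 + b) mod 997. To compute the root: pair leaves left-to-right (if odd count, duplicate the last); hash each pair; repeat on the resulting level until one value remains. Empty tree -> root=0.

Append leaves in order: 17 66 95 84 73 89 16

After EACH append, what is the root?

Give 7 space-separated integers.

Answer: 17 593 486 475 744 259 413

Derivation:
After append 17 (leaves=[17]):
  L0: [17]
  root=17
After append 66 (leaves=[17, 66]):
  L0: [17, 66]
  L1: h(17,66)=(17*31+66)%997=593 -> [593]
  root=593
After append 95 (leaves=[17, 66, 95]):
  L0: [17, 66, 95]
  L1: h(17,66)=(17*31+66)%997=593 h(95,95)=(95*31+95)%997=49 -> [593, 49]
  L2: h(593,49)=(593*31+49)%997=486 -> [486]
  root=486
After append 84 (leaves=[17, 66, 95, 84]):
  L0: [17, 66, 95, 84]
  L1: h(17,66)=(17*31+66)%997=593 h(95,84)=(95*31+84)%997=38 -> [593, 38]
  L2: h(593,38)=(593*31+38)%997=475 -> [475]
  root=475
After append 73 (leaves=[17, 66, 95, 84, 73]):
  L0: [17, 66, 95, 84, 73]
  L1: h(17,66)=(17*31+66)%997=593 h(95,84)=(95*31+84)%997=38 h(73,73)=(73*31+73)%997=342 -> [593, 38, 342]
  L2: h(593,38)=(593*31+38)%997=475 h(342,342)=(342*31+342)%997=974 -> [475, 974]
  L3: h(475,974)=(475*31+974)%997=744 -> [744]
  root=744
After append 89 (leaves=[17, 66, 95, 84, 73, 89]):
  L0: [17, 66, 95, 84, 73, 89]
  L1: h(17,66)=(17*31+66)%997=593 h(95,84)=(95*31+84)%997=38 h(73,89)=(73*31+89)%997=358 -> [593, 38, 358]
  L2: h(593,38)=(593*31+38)%997=475 h(358,358)=(358*31+358)%997=489 -> [475, 489]
  L3: h(475,489)=(475*31+489)%997=259 -> [259]
  root=259
After append 16 (leaves=[17, 66, 95, 84, 73, 89, 16]):
  L0: [17, 66, 95, 84, 73, 89, 16]
  L1: h(17,66)=(17*31+66)%997=593 h(95,84)=(95*31+84)%997=38 h(73,89)=(73*31+89)%997=358 h(16,16)=(16*31+16)%997=512 -> [593, 38, 358, 512]
  L2: h(593,38)=(593*31+38)%997=475 h(358,512)=(358*31+512)%997=643 -> [475, 643]
  L3: h(475,643)=(475*31+643)%997=413 -> [413]
  root=413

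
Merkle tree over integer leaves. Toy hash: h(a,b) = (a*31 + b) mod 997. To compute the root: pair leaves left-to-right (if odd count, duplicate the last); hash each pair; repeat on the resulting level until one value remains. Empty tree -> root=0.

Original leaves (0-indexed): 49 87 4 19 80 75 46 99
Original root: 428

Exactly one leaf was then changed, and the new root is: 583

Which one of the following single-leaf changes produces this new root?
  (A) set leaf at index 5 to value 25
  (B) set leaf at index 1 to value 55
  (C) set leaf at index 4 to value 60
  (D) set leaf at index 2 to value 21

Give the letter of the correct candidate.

Original leaves: [49, 87, 4, 19, 80, 75, 46, 99]
Target new root: 583
Try each candidate change and compute the resulting root:
Candidate A: set leaf[5] = 25 -> leaves = [49, 87, 4, 19, 80, 25, 46, 99]
  L0: [49, 87, 4, 19, 80, 25, 46, 99]
  L1: h(49,87)=(49*31+87)%997=609 h(4,19)=(4*31+19)%997=143 h(80,25)=(80*31+25)%997=511 h(46,99)=(46*31+99)%997=528 -> [609, 143, 511, 528]
  L2: h(609,143)=(609*31+143)%997=79 h(511,528)=(511*31+528)%997=417 -> [79, 417]
  L3: h(79,417)=(79*31+417)%997=872 -> [872]
  root = 872 != target 583
Candidate B: set leaf[1] = 55 -> leaves = [49, 55, 4, 19, 80, 75, 46, 99]
  L0: [49, 55, 4, 19, 80, 75, 46, 99]
  L1: h(49,55)=(49*31+55)%997=577 h(4,19)=(4*31+19)%997=143 h(80,75)=(80*31+75)%997=561 h(46,99)=(46*31+99)%997=528 -> [577, 143, 561, 528]
  L2: h(577,143)=(577*31+143)%997=84 h(561,528)=(561*31+528)%997=970 -> [84, 970]
  L3: h(84,970)=(84*31+970)%997=583 -> [583]
  root = 583 == target 583  ** MATCH **
Candidate C: set leaf[4] = 60 -> leaves = [49, 87, 4, 19, 60, 75, 46, 99]
  L0: [49, 87, 4, 19, 60, 75, 46, 99]
  L1: h(49,87)=(49*31+87)%997=609 h(4,19)=(4*31+19)%997=143 h(60,75)=(60*31+75)%997=938 h(46,99)=(46*31+99)%997=528 -> [609, 143, 938, 528]
  L2: h(609,143)=(609*31+143)%997=79 h(938,528)=(938*31+528)%997=693 -> [79, 693]
  L3: h(79,693)=(79*31+693)%997=151 -> [151]
  root = 151 != target 583
Candidate D: set leaf[2] = 21 -> leaves = [49, 87, 21, 19, 80, 75, 46, 99]
  L0: [49, 87, 21, 19, 80, 75, 46, 99]
  L1: h(49,87)=(49*31+87)%997=609 h(21,19)=(21*31+19)%997=670 h(80,75)=(80*31+75)%997=561 h(46,99)=(46*31+99)%997=528 -> [609, 670, 561, 528]
  L2: h(609,670)=(609*31+670)%997=606 h(561,528)=(561*31+528)%997=970 -> [606, 970]
  L3: h(606,970)=(606*31+970)%997=813 -> [813]
  root = 813 != target 583
Candidate B produces the target root.

Answer: B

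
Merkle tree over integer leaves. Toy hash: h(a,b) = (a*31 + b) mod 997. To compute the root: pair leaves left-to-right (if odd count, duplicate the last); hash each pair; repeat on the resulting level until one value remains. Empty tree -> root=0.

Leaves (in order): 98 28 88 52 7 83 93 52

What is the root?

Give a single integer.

L0: [98, 28, 88, 52, 7, 83, 93, 52]
L1: h(98,28)=(98*31+28)%997=75 h(88,52)=(88*31+52)%997=786 h(7,83)=(7*31+83)%997=300 h(93,52)=(93*31+52)%997=941 -> [75, 786, 300, 941]
L2: h(75,786)=(75*31+786)%997=120 h(300,941)=(300*31+941)%997=271 -> [120, 271]
L3: h(120,271)=(120*31+271)%997=3 -> [3]

Answer: 3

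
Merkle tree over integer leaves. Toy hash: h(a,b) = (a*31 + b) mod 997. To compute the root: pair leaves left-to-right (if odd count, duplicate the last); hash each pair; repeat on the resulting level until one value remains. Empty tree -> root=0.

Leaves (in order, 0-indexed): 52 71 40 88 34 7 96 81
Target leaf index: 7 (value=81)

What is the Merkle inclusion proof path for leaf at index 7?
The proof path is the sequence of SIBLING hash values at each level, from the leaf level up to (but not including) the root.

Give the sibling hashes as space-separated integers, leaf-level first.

Answer: 96 64 660

Derivation:
L0 (leaves): [52, 71, 40, 88, 34, 7, 96, 81], target index=7
L1: h(52,71)=(52*31+71)%997=686 [pair 0] h(40,88)=(40*31+88)%997=331 [pair 1] h(34,7)=(34*31+7)%997=64 [pair 2] h(96,81)=(96*31+81)%997=66 [pair 3] -> [686, 331, 64, 66]
  Sibling for proof at L0: 96
L2: h(686,331)=(686*31+331)%997=660 [pair 0] h(64,66)=(64*31+66)%997=56 [pair 1] -> [660, 56]
  Sibling for proof at L1: 64
L3: h(660,56)=(660*31+56)%997=576 [pair 0] -> [576]
  Sibling for proof at L2: 660
Root: 576
Proof path (sibling hashes from leaf to root): [96, 64, 660]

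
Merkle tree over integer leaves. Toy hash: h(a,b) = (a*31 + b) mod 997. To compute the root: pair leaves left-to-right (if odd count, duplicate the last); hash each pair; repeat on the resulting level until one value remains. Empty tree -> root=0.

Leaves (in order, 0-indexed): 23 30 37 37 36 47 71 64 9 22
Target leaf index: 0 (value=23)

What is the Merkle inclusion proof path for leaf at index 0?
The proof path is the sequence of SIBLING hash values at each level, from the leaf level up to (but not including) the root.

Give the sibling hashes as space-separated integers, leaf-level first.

Answer: 30 187 432 151

Derivation:
L0 (leaves): [23, 30, 37, 37, 36, 47, 71, 64, 9, 22], target index=0
L1: h(23,30)=(23*31+30)%997=743 [pair 0] h(37,37)=(37*31+37)%997=187 [pair 1] h(36,47)=(36*31+47)%997=166 [pair 2] h(71,64)=(71*31+64)%997=271 [pair 3] h(9,22)=(9*31+22)%997=301 [pair 4] -> [743, 187, 166, 271, 301]
  Sibling for proof at L0: 30
L2: h(743,187)=(743*31+187)%997=289 [pair 0] h(166,271)=(166*31+271)%997=432 [pair 1] h(301,301)=(301*31+301)%997=659 [pair 2] -> [289, 432, 659]
  Sibling for proof at L1: 187
L3: h(289,432)=(289*31+432)%997=418 [pair 0] h(659,659)=(659*31+659)%997=151 [pair 1] -> [418, 151]
  Sibling for proof at L2: 432
L4: h(418,151)=(418*31+151)%997=148 [pair 0] -> [148]
  Sibling for proof at L3: 151
Root: 148
Proof path (sibling hashes from leaf to root): [30, 187, 432, 151]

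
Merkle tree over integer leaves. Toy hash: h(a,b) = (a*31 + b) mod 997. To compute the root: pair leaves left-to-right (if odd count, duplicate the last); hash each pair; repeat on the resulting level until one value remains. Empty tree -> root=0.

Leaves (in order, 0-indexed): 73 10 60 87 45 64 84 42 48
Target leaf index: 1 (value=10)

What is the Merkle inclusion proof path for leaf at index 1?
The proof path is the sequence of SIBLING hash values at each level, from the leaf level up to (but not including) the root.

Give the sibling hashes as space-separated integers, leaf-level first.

L0 (leaves): [73, 10, 60, 87, 45, 64, 84, 42, 48], target index=1
L1: h(73,10)=(73*31+10)%997=279 [pair 0] h(60,87)=(60*31+87)%997=950 [pair 1] h(45,64)=(45*31+64)%997=462 [pair 2] h(84,42)=(84*31+42)%997=652 [pair 3] h(48,48)=(48*31+48)%997=539 [pair 4] -> [279, 950, 462, 652, 539]
  Sibling for proof at L0: 73
L2: h(279,950)=(279*31+950)%997=626 [pair 0] h(462,652)=(462*31+652)%997=19 [pair 1] h(539,539)=(539*31+539)%997=299 [pair 2] -> [626, 19, 299]
  Sibling for proof at L1: 950
L3: h(626,19)=(626*31+19)%997=482 [pair 0] h(299,299)=(299*31+299)%997=595 [pair 1] -> [482, 595]
  Sibling for proof at L2: 19
L4: h(482,595)=(482*31+595)%997=582 [pair 0] -> [582]
  Sibling for proof at L3: 595
Root: 582
Proof path (sibling hashes from leaf to root): [73, 950, 19, 595]

Answer: 73 950 19 595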